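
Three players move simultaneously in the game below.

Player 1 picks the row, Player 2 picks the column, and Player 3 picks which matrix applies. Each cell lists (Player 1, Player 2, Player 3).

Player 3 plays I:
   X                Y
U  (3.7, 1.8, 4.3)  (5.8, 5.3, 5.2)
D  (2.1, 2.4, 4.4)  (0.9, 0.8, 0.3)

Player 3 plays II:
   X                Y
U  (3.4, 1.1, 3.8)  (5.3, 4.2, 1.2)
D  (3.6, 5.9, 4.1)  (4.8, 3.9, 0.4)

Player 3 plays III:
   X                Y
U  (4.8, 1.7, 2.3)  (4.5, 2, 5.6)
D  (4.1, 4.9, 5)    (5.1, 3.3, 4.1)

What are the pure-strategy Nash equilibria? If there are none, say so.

There is no pure-strategy Nash equilibrium.

For each strategy profile, look for a profitable unilateral deviation.
(U, X, I): Player 2 can switch to Y (1.8 → 5.3). Not NE.
(U, X, II): Player 1 can switch to D (3.4 → 3.6). Not NE.
(U, X, III): Player 2 can switch to Y (1.7 → 2). Not NE.
(U, Y, I): Player 3 can switch to III (5.2 → 5.6). Not NE.
(U, Y, II): Player 3 can switch to I (1.2 → 5.2). Not NE.
(U, Y, III): Player 1 can switch to D (4.5 → 5.1). Not NE.
(D, X, I): Player 1 can switch to U (2.1 → 3.7). Not NE.
(D, X, II): Player 3 can switch to I (4.1 → 4.4). Not NE.
(D, X, III): Player 1 can switch to U (4.1 → 4.8). Not NE.
(D, Y, I): Player 1 can switch to U (0.9 → 5.8). Not NE.
(The remaining 2 profiles each have a profitable deviation by the same check.)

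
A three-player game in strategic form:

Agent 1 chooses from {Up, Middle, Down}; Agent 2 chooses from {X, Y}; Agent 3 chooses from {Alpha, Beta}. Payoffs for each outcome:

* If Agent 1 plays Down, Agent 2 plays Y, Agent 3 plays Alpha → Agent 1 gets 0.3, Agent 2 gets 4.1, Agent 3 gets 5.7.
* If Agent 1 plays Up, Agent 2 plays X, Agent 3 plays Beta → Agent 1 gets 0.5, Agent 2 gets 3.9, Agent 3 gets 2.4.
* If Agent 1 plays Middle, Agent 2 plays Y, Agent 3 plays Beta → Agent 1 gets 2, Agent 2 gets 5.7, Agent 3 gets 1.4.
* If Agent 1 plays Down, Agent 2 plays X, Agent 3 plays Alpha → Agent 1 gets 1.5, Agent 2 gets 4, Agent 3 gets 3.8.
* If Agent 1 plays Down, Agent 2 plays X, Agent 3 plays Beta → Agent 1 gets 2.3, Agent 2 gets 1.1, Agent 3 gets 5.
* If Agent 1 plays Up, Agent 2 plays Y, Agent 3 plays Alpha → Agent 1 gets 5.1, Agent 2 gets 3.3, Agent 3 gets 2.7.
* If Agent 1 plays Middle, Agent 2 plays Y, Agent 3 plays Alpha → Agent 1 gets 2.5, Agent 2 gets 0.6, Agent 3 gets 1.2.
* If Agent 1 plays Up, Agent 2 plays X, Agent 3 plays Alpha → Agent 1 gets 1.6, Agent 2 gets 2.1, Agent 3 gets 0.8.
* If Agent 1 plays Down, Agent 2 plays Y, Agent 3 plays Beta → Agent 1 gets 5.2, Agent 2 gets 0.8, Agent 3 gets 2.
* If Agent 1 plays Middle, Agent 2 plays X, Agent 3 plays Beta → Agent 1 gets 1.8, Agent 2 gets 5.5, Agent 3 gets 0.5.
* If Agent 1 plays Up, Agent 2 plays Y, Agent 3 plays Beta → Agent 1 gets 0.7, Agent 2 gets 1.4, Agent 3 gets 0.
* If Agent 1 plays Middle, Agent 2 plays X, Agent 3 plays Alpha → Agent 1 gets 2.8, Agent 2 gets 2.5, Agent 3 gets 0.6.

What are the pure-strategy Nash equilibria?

Pure-strategy Nash equilibria: (Up, Y, Alpha), (Middle, X, Alpha), (Down, X, Beta)

For each strategy profile, look for a profitable unilateral deviation.
(Up, X, Alpha): Agent 1 can switch to Middle (1.6 → 2.8). Not NE.
(Up, X, Beta): Agent 1 can switch to Middle (0.5 → 1.8). Not NE.
(Up, Y, Alpha): Agent 1 gets 5.1, best alternative 2.5; Agent 2 gets 3.3, best alternative 2.1; Agent 3 gets 2.7, best alternative 0. No profitable deviation — NE.
(Up, Y, Beta): Agent 1 can switch to Middle (0.7 → 2). Not NE.
(Middle, X, Alpha): Agent 1 gets 2.8, best alternative 1.6; Agent 2 gets 2.5, best alternative 0.6; Agent 3 gets 0.6, best alternative 0.5. No profitable deviation — NE.
(Middle, X, Beta): Agent 1 can switch to Down (1.8 → 2.3). Not NE.
(Middle, Y, Alpha): Agent 1 can switch to Up (2.5 → 5.1). Not NE.
(Middle, Y, Beta): Agent 1 can switch to Down (2 → 5.2). Not NE.
(Down, X, Alpha): Agent 1 can switch to Up (1.5 → 1.6). Not NE.
(Down, X, Beta): Agent 1 gets 2.3, best alternative 1.8; Agent 2 gets 1.1, best alternative 0.8; Agent 3 gets 5, best alternative 3.8. No profitable deviation — NE.
(Down, Y, Alpha): Agent 1 can switch to Up (0.3 → 5.1). Not NE.
(Down, Y, Beta): Agent 2 can switch to X (0.8 → 1.1). Not NE.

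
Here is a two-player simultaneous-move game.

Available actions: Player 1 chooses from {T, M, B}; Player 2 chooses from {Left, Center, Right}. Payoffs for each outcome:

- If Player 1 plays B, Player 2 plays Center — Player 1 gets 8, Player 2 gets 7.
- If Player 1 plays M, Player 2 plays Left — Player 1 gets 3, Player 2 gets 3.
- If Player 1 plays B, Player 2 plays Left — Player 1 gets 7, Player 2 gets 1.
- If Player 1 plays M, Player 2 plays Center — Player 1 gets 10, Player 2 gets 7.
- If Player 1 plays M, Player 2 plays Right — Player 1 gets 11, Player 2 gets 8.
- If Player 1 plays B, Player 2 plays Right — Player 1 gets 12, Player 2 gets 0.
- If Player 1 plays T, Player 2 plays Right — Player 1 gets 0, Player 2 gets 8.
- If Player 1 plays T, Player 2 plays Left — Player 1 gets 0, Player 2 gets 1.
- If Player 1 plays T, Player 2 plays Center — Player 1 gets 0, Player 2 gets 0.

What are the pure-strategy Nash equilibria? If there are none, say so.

(T, Left): Player 1 can switch to M (0 → 3). Not NE.
(T, Center): Player 1 can switch to M (0 → 10). Not NE.
(T, Right): Player 1 can switch to M (0 → 11). Not NE.
(M, Left): Player 1 can switch to B (3 → 7). Not NE.
(M, Center): Player 2 can switch to Right (7 → 8). Not NE.
(M, Right): Player 1 can switch to B (11 → 12). Not NE.
(The remaining 3 profiles each have a profitable deviation by the same check.)

This game has no pure Nash equilibrium.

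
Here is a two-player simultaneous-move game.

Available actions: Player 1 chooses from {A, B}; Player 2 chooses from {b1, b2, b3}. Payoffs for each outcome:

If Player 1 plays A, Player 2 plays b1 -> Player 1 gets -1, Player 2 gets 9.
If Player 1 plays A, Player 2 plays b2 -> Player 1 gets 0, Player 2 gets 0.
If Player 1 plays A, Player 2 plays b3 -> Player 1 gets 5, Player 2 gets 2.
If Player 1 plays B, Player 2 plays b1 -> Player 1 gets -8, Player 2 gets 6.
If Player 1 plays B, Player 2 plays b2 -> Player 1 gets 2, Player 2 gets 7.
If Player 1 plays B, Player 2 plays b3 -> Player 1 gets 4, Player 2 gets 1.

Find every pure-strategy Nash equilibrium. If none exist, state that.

Pure-strategy Nash equilibria: (A, b1), (B, b2)

For each strategy profile, look for a profitable unilateral deviation.
(A, b1): Player 1 gets -1, best alternative -8; Player 2 gets 9, best alternative 2. No profitable deviation — NE.
(A, b2): Player 1 can switch to B (0 → 2). Not NE.
(A, b3): Player 2 can switch to b1 (2 → 9). Not NE.
(B, b1): Player 1 can switch to A (-8 → -1). Not NE.
(B, b2): Player 1 gets 2, best alternative 0; Player 2 gets 7, best alternative 6. No profitable deviation — NE.
(B, b3): Player 1 can switch to A (4 → 5). Not NE.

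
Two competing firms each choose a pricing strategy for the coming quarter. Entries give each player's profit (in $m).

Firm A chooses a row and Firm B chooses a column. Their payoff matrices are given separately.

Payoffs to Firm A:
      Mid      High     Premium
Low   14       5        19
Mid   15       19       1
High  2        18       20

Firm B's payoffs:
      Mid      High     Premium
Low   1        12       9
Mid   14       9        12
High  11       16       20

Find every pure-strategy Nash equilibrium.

(Mid, Mid), (High, Premium)

Firm A against Mid: payoffs 14, 15, 2 → best response Mid.
Firm A against High: payoffs 5, 19, 18 → best response Mid.
Firm A against Premium: payoffs 19, 1, 20 → best response High.
Firm B against Low: payoffs 1, 12, 9 → best response High.
Firm B against Mid: payoffs 14, 9, 12 → best response Mid.
Firm B against High: payoffs 11, 16, 20 → best response Premium.
Mutual best responses: (Mid, Mid); (High, Premium).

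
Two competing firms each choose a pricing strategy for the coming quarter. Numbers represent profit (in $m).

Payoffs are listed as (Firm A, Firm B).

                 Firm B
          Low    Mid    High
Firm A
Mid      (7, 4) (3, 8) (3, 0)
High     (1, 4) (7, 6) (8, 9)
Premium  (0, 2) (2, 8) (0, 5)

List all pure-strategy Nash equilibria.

(High, High)

Firm A against Low: payoffs 7, 1, 0 → best response Mid.
Firm A against Mid: payoffs 3, 7, 2 → best response High.
Firm A against High: payoffs 3, 8, 0 → best response High.
Firm B against Mid: payoffs 4, 8, 0 → best response Mid.
Firm B against High: payoffs 4, 6, 9 → best response High.
Firm B against Premium: payoffs 2, 8, 5 → best response Mid.
Mutual best responses: (High, High).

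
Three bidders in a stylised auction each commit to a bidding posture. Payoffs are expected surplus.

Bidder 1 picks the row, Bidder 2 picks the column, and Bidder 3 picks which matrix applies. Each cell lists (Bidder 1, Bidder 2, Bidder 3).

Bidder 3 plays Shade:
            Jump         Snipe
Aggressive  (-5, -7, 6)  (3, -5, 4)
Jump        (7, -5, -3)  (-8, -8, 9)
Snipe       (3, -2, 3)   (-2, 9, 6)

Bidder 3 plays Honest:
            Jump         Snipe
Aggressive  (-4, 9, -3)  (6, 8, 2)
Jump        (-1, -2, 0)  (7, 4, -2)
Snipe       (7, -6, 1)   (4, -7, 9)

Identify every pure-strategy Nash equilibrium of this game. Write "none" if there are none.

Pure NE: (Aggressive, Snipe, Shade)

(Aggressive, Jump, Shade): Bidder 1 can switch to Jump (-5 → 7). Not NE.
(Aggressive, Jump, Honest): Bidder 1 can switch to Jump (-4 → -1). Not NE.
(Aggressive, Snipe, Shade): Bidder 1 gets 3, best alternative -2; Bidder 2 gets -5, best alternative -7; Bidder 3 gets 4, best alternative 2. No profitable deviation — NE.
(Aggressive, Snipe, Honest): Bidder 1 can switch to Jump (6 → 7). Not NE.
(Jump, Jump, Shade): Bidder 3 can switch to Honest (-3 → 0). Not NE.
(Jump, Jump, Honest): Bidder 1 can switch to Snipe (-1 → 7). Not NE.
(Jump, Snipe, Shade): Bidder 1 can switch to Aggressive (-8 → 3). Not NE.
(Jump, Snipe, Honest): Bidder 3 can switch to Shade (-2 → 9). Not NE.
(Snipe, Jump, Shade): Bidder 1 can switch to Jump (3 → 7). Not NE.
(Snipe, Jump, Honest): Bidder 3 can switch to Shade (1 → 3). Not NE.
(Snipe, Snipe, Shade): Bidder 1 can switch to Aggressive (-2 → 3). Not NE.
(Snipe, Snipe, Honest): Bidder 1 can switch to Aggressive (4 → 6). Not NE.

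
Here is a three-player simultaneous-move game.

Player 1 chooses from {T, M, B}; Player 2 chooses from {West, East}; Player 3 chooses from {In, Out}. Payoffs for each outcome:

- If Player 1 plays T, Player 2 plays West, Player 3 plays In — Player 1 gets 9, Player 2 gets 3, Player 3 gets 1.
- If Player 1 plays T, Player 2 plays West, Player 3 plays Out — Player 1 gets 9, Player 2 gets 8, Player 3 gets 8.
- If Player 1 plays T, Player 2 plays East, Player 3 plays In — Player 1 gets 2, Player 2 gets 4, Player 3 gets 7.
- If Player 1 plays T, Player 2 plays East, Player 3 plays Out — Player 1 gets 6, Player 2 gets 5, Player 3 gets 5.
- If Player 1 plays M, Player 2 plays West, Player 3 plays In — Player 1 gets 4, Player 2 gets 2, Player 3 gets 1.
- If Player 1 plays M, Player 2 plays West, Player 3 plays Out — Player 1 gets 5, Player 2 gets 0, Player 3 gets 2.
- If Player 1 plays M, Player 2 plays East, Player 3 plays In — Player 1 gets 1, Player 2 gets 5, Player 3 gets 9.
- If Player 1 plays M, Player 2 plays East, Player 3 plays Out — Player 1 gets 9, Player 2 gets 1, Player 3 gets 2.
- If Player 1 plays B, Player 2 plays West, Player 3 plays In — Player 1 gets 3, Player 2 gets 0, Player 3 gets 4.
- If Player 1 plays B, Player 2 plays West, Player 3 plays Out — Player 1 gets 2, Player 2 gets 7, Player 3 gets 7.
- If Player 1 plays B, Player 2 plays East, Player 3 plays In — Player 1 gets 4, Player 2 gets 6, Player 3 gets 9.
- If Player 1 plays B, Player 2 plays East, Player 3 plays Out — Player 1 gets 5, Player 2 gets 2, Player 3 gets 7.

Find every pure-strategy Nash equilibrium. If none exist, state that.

Pure-strategy Nash equilibria: (T, West, Out), (B, East, In)

Mark each player's best response to every combination of opponents' strategies; a profile where every player is best-responding is a pure Nash equilibrium.
Player 1 against (West, In): payoffs 9, 4, 3 → best response T.
Player 1 against (West, Out): payoffs 9, 5, 2 → best response T.
Player 1 against (East, In): payoffs 2, 1, 4 → best response B.
Player 1 against (East, Out): payoffs 6, 9, 5 → best response M.
Player 2 against (T, In): payoffs 3, 4 → best response East.
Player 2 against (T, Out): payoffs 8, 5 → best response West.
Player 2 against (M, In): payoffs 2, 5 → best response East.
Player 2 against (M, Out): payoffs 0, 1 → best response East.
Player 2 against (B, In): payoffs 0, 6 → best response East.
Player 2 against (B, Out): payoffs 7, 2 → best response West.
Player 3 against (T, West): payoffs 1, 8 → best response Out.
Player 3 against (T, East): payoffs 7, 5 → best response In.
Player 3 against (M, West): payoffs 1, 2 → best response Out.
Player 3 against (M, East): payoffs 9, 2 → best response In.
Player 3 against (B, West): payoffs 4, 7 → best response Out.
Player 3 against (B, East): payoffs 9, 7 → best response In.
Mutual best responses: (T, West, Out); (B, East, In).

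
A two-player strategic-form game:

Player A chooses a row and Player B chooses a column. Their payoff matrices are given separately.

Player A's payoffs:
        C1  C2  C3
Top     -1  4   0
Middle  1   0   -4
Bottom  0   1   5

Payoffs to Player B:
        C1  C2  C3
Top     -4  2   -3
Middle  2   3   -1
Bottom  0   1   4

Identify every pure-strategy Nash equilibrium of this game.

(Top, C1): Player A can switch to Middle (-1 → 1). Not NE.
(Top, C2): Player A gets 4, best alternative 1; Player B gets 2, best alternative -3. No profitable deviation — NE.
(Top, C3): Player A can switch to Bottom (0 → 5). Not NE.
(Middle, C1): Player B can switch to C2 (2 → 3). Not NE.
(Middle, C2): Player A can switch to Top (0 → 4). Not NE.
(Middle, C3): Player A can switch to Top (-4 → 0). Not NE.
(Bottom, C1): Player A can switch to Middle (0 → 1). Not NE.
(Bottom, C2): Player A can switch to Top (1 → 4). Not NE.
(Bottom, C3): Player A gets 5, best alternative 0; Player B gets 4, best alternative 1. No profitable deviation — NE.

Pure-strategy Nash equilibria: (Top, C2) and (Bottom, C3)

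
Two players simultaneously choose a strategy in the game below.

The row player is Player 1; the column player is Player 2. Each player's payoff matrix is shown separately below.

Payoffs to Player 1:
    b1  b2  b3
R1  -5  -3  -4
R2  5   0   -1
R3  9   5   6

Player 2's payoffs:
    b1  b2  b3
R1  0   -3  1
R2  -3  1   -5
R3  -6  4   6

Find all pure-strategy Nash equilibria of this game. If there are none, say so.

Pure NE: (R3, b3)

Mark each player's best response to every combination of opponents' strategies; a profile where every player is best-responding is a pure Nash equilibrium.
Player 1 against b1: payoffs -5, 5, 9 → best response R3.
Player 1 against b2: payoffs -3, 0, 5 → best response R3.
Player 1 against b3: payoffs -4, -1, 6 → best response R3.
Player 2 against R1: payoffs 0, -3, 1 → best response b3.
Player 2 against R2: payoffs -3, 1, -5 → best response b2.
Player 2 against R3: payoffs -6, 4, 6 → best response b3.
Mutual best responses: (R3, b3).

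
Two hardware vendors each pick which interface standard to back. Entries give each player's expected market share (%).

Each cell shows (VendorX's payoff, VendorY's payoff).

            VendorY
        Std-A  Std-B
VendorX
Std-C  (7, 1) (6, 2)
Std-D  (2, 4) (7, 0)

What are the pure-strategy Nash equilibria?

Check each profile: it is a Nash equilibrium iff no player can strictly gain by switching unilaterally.
(Std-C, Std-A): VendorY can switch to Std-B (1 → 2). Not NE.
(Std-C, Std-B): VendorX can switch to Std-D (6 → 7). Not NE.
(Std-D, Std-A): VendorX can switch to Std-C (2 → 7). Not NE.
(Std-D, Std-B): VendorY can switch to Std-A (0 → 4). Not NE.

No pure-strategy Nash equilibrium.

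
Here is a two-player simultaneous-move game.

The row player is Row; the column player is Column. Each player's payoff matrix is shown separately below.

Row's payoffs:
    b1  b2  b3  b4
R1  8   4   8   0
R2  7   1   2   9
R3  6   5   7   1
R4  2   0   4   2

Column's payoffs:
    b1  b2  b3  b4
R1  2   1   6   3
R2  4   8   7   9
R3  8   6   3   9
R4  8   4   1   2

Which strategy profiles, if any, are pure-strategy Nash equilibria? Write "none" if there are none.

Check each profile: it is a Nash equilibrium iff no player can strictly gain by switching unilaterally.
(R1, b1): Column can switch to b3 (2 → 6). Not NE.
(R1, b2): Row can switch to R3 (4 → 5). Not NE.
(R1, b3): Row gets 8, best alternative 7; Column gets 6, best alternative 3. No profitable deviation — NE.
(R1, b4): Row can switch to R2 (0 → 9). Not NE.
(R2, b1): Row can switch to R1 (7 → 8). Not NE.
(R2, b2): Row can switch to R1 (1 → 4). Not NE.
(R2, b3): Row can switch to R1 (2 → 8). Not NE.
(R2, b4): Row gets 9, best alternative 2; Column gets 9, best alternative 8. No profitable deviation — NE.
(R3, b1): Row can switch to R1 (6 → 8). Not NE.
(R3, b2): Column can switch to b1 (6 → 8). Not NE.
(The remaining 6 profiles each have a profitable deviation by the same check.)

Pure-strategy Nash equilibria: (R1, b3), (R2, b4)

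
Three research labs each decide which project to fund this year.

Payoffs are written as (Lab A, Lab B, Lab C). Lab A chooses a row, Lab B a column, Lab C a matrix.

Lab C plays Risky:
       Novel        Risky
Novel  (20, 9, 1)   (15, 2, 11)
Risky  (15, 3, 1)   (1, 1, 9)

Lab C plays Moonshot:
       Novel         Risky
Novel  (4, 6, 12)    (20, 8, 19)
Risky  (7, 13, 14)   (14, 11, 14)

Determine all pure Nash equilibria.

Lab A against (Novel, Risky): payoffs 20, 15 → best response Novel.
Lab A against (Novel, Moonshot): payoffs 4, 7 → best response Risky.
Lab A against (Risky, Risky): payoffs 15, 1 → best response Novel.
Lab A against (Risky, Moonshot): payoffs 20, 14 → best response Novel.
Lab B against (Novel, Risky): payoffs 9, 2 → best response Novel.
Lab B against (Novel, Moonshot): payoffs 6, 8 → best response Risky.
Lab B against (Risky, Risky): payoffs 3, 1 → best response Novel.
Lab B against (Risky, Moonshot): payoffs 13, 11 → best response Novel.
Lab C against (Novel, Novel): payoffs 1, 12 → best response Moonshot.
Lab C against (Novel, Risky): payoffs 11, 19 → best response Moonshot.
Lab C against (Risky, Novel): payoffs 1, 14 → best response Moonshot.
Lab C against (Risky, Risky): payoffs 9, 14 → best response Moonshot.
Mutual best responses: (Novel, Risky, Moonshot); (Risky, Novel, Moonshot).

The pure Nash equilibria are (Novel, Risky, Moonshot) and (Risky, Novel, Moonshot).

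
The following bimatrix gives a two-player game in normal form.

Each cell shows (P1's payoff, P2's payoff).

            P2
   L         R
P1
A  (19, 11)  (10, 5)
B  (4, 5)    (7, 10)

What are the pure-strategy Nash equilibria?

Pure NE: (A, L)

(A, L): P1 gets 19, best alternative 4; P2 gets 11, best alternative 5. No profitable deviation — NE.
(A, R): P2 can switch to L (5 → 11). Not NE.
(B, L): P1 can switch to A (4 → 19). Not NE.
(B, R): P1 can switch to A (7 → 10). Not NE.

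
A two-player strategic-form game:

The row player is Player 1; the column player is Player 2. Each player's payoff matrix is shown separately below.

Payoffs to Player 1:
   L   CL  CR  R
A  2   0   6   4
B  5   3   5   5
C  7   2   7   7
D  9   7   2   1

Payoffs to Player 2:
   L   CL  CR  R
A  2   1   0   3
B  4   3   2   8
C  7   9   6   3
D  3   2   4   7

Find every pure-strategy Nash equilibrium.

Player 1 against L: payoffs 2, 5, 7, 9 → best response D.
Player 1 against CL: payoffs 0, 3, 2, 7 → best response D.
Player 1 against CR: payoffs 6, 5, 7, 2 → best response C.
Player 1 against R: payoffs 4, 5, 7, 1 → best response C.
Player 2 against A: payoffs 2, 1, 0, 3 → best response R.
Player 2 against B: payoffs 4, 3, 2, 8 → best response R.
Player 2 against C: payoffs 7, 9, 6, 3 → best response CL.
Player 2 against D: payoffs 3, 2, 4, 7 → best response R.
No profile is a mutual best response for all players.

none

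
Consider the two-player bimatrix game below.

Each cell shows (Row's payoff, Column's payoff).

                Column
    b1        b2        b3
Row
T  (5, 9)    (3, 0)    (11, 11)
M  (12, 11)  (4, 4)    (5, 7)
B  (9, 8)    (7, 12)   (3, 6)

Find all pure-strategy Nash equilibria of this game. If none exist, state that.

(T, b3) and (M, b1) and (B, b2)

(T, b1): Row can switch to M (5 → 12). Not NE.
(T, b2): Row can switch to M (3 → 4). Not NE.
(T, b3): Row gets 11, best alternative 5; Column gets 11, best alternative 9. No profitable deviation — NE.
(M, b1): Row gets 12, best alternative 9; Column gets 11, best alternative 7. No profitable deviation — NE.
(M, b2): Row can switch to B (4 → 7). Not NE.
(M, b3): Row can switch to T (5 → 11). Not NE.
(B, b1): Row can switch to M (9 → 12). Not NE.
(B, b2): Row gets 7, best alternative 4; Column gets 12, best alternative 8. No profitable deviation — NE.
(B, b3): Row can switch to T (3 → 11). Not NE.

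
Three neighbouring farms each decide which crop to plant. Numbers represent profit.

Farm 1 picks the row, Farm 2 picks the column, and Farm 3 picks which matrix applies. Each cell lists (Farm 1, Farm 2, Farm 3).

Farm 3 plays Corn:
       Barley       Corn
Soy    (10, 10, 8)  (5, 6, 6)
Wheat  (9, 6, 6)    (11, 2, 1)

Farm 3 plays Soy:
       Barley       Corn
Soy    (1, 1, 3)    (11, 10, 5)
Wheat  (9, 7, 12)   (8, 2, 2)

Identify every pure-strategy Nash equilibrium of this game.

(Soy, Barley, Corn); (Wheat, Barley, Soy)

Farm 1 against (Barley, Corn): payoffs 10, 9 → best response Soy.
Farm 1 against (Barley, Soy): payoffs 1, 9 → best response Wheat.
Farm 1 against (Corn, Corn): payoffs 5, 11 → best response Wheat.
Farm 1 against (Corn, Soy): payoffs 11, 8 → best response Soy.
Farm 2 against (Soy, Corn): payoffs 10, 6 → best response Barley.
Farm 2 against (Soy, Soy): payoffs 1, 10 → best response Corn.
Farm 2 against (Wheat, Corn): payoffs 6, 2 → best response Barley.
Farm 2 against (Wheat, Soy): payoffs 7, 2 → best response Barley.
Farm 3 against (Soy, Barley): payoffs 8, 3 → best response Corn.
Farm 3 against (Soy, Corn): payoffs 6, 5 → best response Corn.
Farm 3 against (Wheat, Barley): payoffs 6, 12 → best response Soy.
Farm 3 against (Wheat, Corn): payoffs 1, 2 → best response Soy.
Mutual best responses: (Soy, Barley, Corn); (Wheat, Barley, Soy).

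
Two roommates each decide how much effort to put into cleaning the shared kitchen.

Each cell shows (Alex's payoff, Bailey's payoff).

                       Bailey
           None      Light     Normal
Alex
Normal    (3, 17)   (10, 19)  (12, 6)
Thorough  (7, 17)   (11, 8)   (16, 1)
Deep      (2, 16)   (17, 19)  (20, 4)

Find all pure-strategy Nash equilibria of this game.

For each strategy profile, look for a profitable unilateral deviation.
(Normal, None): Alex can switch to Thorough (3 → 7). Not NE.
(Normal, Light): Alex can switch to Thorough (10 → 11). Not NE.
(Normal, Normal): Alex can switch to Thorough (12 → 16). Not NE.
(Thorough, None): Alex gets 7, best alternative 3; Bailey gets 17, best alternative 8. No profitable deviation — NE.
(Thorough, Light): Alex can switch to Deep (11 → 17). Not NE.
(Thorough, Normal): Alex can switch to Deep (16 → 20). Not NE.
(Deep, None): Alex can switch to Normal (2 → 3). Not NE.
(Deep, Light): Alex gets 17, best alternative 11; Bailey gets 19, best alternative 16. No profitable deviation — NE.
(Deep, Normal): Bailey can switch to None (4 → 16). Not NE.

Pure-strategy Nash equilibria: (Thorough, None); (Deep, Light)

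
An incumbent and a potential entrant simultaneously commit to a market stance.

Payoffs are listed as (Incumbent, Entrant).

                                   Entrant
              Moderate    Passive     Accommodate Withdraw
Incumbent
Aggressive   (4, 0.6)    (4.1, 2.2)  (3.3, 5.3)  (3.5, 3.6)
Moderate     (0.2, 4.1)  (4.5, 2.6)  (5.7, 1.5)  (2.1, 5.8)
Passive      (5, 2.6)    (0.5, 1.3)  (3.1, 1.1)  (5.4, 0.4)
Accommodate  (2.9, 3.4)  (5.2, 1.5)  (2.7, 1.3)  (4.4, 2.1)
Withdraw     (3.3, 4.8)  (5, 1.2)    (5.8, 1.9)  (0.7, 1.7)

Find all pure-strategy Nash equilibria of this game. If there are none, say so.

For each player, find the best response to each opponent profile; mutual best responses are the pure NE.
Incumbent against Moderate: payoffs 4, 0.2, 5, 2.9, 3.3 → best response Passive.
Incumbent against Passive: payoffs 4.1, 4.5, 0.5, 5.2, 5 → best response Accommodate.
Incumbent against Accommodate: payoffs 3.3, 5.7, 3.1, 2.7, 5.8 → best response Withdraw.
Incumbent against Withdraw: payoffs 3.5, 2.1, 5.4, 4.4, 0.7 → best response Passive.
Entrant against Aggressive: payoffs 0.6, 2.2, 5.3, 3.6 → best response Accommodate.
Entrant against Moderate: payoffs 4.1, 2.6, 1.5, 5.8 → best response Withdraw.
Entrant against Passive: payoffs 2.6, 1.3, 1.1, 0.4 → best response Moderate.
Entrant against Accommodate: payoffs 3.4, 1.5, 1.3, 2.1 → best response Moderate.
Entrant against Withdraw: payoffs 4.8, 1.2, 1.9, 1.7 → best response Moderate.
Mutual best responses: (Passive, Moderate).

(Passive, Moderate)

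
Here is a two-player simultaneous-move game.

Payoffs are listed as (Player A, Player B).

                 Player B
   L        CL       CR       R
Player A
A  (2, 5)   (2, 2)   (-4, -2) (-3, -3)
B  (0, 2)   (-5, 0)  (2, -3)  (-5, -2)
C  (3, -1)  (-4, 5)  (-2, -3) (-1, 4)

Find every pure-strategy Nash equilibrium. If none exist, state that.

(A, L): Player A can switch to C (2 → 3). Not NE.
(A, CL): Player B can switch to L (2 → 5). Not NE.
(A, CR): Player A can switch to B (-4 → 2). Not NE.
(A, R): Player A can switch to C (-3 → -1). Not NE.
(B, L): Player A can switch to A (0 → 2). Not NE.
(B, CL): Player A can switch to A (-5 → 2). Not NE.
(The remaining 6 profiles each have a profitable deviation by the same check.)

There is no pure-strategy Nash equilibrium.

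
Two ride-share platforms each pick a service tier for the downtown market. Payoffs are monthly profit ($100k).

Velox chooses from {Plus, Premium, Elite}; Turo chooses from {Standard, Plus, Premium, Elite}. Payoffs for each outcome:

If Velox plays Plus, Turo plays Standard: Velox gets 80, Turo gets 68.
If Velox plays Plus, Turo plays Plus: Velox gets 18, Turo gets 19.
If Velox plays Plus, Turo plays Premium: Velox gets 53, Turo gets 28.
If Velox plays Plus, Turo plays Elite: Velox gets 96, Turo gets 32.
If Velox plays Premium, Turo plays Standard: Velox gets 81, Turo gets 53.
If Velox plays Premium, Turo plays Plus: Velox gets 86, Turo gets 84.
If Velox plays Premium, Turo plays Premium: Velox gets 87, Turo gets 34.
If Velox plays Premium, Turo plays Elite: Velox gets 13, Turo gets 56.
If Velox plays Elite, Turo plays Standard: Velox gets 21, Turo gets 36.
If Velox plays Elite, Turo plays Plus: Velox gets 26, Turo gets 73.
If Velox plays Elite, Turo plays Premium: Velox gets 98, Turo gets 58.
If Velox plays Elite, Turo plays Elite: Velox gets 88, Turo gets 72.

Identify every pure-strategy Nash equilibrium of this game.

The unique pure-strategy Nash equilibrium is (Premium, Plus).

(Plus, Standard): Velox can switch to Premium (80 → 81). Not NE.
(Plus, Plus): Velox can switch to Premium (18 → 86). Not NE.
(Plus, Premium): Velox can switch to Premium (53 → 87). Not NE.
(Plus, Elite): Turo can switch to Standard (32 → 68). Not NE.
(Premium, Standard): Turo can switch to Plus (53 → 84). Not NE.
(Premium, Plus): Velox gets 86, best alternative 26; Turo gets 84, best alternative 56. No profitable deviation — NE.
(Premium, Premium): Velox can switch to Elite (87 → 98). Not NE.
(Premium, Elite): Velox can switch to Plus (13 → 96). Not NE.
(Elite, Standard): Velox can switch to Plus (21 → 80). Not NE.
(Elite, Plus): Velox can switch to Premium (26 → 86). Not NE.
(Elite, Premium): Turo can switch to Plus (58 → 73). Not NE.
(The remaining 1 profile has a profitable deviation by the same check.)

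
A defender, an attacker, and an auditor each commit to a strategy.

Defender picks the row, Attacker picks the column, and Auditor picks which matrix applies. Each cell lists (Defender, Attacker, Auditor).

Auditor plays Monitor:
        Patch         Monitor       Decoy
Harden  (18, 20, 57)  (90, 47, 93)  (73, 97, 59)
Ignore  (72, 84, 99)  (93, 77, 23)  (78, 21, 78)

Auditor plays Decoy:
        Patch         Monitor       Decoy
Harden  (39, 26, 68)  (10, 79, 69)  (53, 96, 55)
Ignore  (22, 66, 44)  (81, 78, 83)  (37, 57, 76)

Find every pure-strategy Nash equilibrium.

Mark each player's best response to every combination of opponents' strategies; a profile where every player is best-responding is a pure Nash equilibrium.
Defender against (Patch, Monitor): payoffs 18, 72 → best response Ignore.
Defender against (Patch, Decoy): payoffs 39, 22 → best response Harden.
Defender against (Monitor, Monitor): payoffs 90, 93 → best response Ignore.
Defender against (Monitor, Decoy): payoffs 10, 81 → best response Ignore.
Defender against (Decoy, Monitor): payoffs 73, 78 → best response Ignore.
Defender against (Decoy, Decoy): payoffs 53, 37 → best response Harden.
Attacker against (Harden, Monitor): payoffs 20, 47, 97 → best response Decoy.
Attacker against (Harden, Decoy): payoffs 26, 79, 96 → best response Decoy.
Attacker against (Ignore, Monitor): payoffs 84, 77, 21 → best response Patch.
Attacker against (Ignore, Decoy): payoffs 66, 78, 57 → best response Monitor.
Auditor against (Harden, Patch): payoffs 57, 68 → best response Decoy.
Auditor against (Harden, Monitor): payoffs 93, 69 → best response Monitor.
Auditor against (Harden, Decoy): payoffs 59, 55 → best response Monitor.
Auditor against (Ignore, Patch): payoffs 99, 44 → best response Monitor.
Auditor against (Ignore, Monitor): payoffs 23, 83 → best response Decoy.
Auditor against (Ignore, Decoy): payoffs 78, 76 → best response Monitor.
Mutual best responses: (Ignore, Patch, Monitor); (Ignore, Monitor, Decoy).

The pure Nash equilibria are (Ignore, Patch, Monitor) and (Ignore, Monitor, Decoy).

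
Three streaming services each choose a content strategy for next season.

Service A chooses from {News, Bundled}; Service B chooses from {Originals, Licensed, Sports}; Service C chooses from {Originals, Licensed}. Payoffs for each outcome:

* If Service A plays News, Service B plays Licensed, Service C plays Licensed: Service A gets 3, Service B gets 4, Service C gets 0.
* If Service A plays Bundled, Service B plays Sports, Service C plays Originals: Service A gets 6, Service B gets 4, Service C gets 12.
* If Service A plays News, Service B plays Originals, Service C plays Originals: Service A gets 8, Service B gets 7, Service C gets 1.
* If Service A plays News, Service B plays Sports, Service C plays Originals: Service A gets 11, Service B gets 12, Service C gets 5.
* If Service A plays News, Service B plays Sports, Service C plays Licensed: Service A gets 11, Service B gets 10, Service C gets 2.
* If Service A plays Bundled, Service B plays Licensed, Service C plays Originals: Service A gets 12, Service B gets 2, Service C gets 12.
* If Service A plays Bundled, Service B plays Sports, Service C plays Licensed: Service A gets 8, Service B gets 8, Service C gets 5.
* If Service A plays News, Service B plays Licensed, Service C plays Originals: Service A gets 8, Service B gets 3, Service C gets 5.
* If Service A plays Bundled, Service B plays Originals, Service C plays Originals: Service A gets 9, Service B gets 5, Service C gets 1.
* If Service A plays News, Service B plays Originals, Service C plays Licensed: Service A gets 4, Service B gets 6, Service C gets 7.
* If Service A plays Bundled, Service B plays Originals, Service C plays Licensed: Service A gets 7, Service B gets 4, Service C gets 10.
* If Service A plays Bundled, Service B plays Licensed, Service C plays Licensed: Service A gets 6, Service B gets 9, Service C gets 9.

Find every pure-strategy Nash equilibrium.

Check each profile: it is a Nash equilibrium iff no player can strictly gain by switching unilaterally.
(News, Originals, Originals): Service A can switch to Bundled (8 → 9). Not NE.
(News, Originals, Licensed): Service A can switch to Bundled (4 → 7). Not NE.
(News, Licensed, Originals): Service A can switch to Bundled (8 → 12). Not NE.
(News, Licensed, Licensed): Service A can switch to Bundled (3 → 6). Not NE.
(News, Sports, Originals): Service A gets 11, best alternative 6; Service B gets 12, best alternative 7; Service C gets 5, best alternative 2. No profitable deviation — NE.
(News, Sports, Licensed): Service C can switch to Originals (2 → 5). Not NE.
(Bundled, Originals, Originals): Service C can switch to Licensed (1 → 10). Not NE.
(The remaining 5 profiles each have a profitable deviation by the same check.)

Pure NE: (News, Sports, Originals)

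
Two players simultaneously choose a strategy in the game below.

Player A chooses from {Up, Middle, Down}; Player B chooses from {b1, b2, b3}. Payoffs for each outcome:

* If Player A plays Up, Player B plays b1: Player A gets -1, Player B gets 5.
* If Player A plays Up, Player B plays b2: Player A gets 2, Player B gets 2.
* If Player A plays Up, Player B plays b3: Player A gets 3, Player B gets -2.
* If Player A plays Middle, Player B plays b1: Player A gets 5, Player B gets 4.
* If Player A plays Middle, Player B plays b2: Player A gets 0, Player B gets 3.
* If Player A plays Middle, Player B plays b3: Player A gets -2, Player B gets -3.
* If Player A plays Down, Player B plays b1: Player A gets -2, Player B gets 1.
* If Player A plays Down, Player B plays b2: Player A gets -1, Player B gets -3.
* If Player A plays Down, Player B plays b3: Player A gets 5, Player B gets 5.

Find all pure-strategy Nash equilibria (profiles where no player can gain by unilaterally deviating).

The pure Nash equilibria are (Middle, b1) and (Down, b3).

(Up, b1): Player A can switch to Middle (-1 → 5). Not NE.
(Up, b2): Player B can switch to b1 (2 → 5). Not NE.
(Up, b3): Player A can switch to Down (3 → 5). Not NE.
(Middle, b1): Player A gets 5, best alternative -1; Player B gets 4, best alternative 3. No profitable deviation — NE.
(Middle, b2): Player A can switch to Up (0 → 2). Not NE.
(Middle, b3): Player A can switch to Up (-2 → 3). Not NE.
(Down, b1): Player A can switch to Up (-2 → -1). Not NE.
(Down, b2): Player A can switch to Up (-1 → 2). Not NE.
(Down, b3): Player A gets 5, best alternative 3; Player B gets 5, best alternative 1. No profitable deviation — NE.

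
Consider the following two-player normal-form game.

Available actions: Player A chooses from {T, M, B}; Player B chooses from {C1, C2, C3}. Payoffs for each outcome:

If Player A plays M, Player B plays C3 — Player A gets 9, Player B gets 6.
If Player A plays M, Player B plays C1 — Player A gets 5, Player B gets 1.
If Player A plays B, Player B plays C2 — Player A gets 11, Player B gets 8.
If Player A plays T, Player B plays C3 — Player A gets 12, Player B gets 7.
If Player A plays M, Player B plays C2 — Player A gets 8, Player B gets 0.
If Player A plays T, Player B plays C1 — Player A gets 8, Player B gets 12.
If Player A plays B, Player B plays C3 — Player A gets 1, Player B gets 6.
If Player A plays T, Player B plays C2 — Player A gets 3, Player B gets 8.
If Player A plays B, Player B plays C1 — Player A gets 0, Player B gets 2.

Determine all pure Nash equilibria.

(T, C1): Player A gets 8, best alternative 5; Player B gets 12, best alternative 8. No profitable deviation — NE.
(T, C2): Player A can switch to M (3 → 8). Not NE.
(T, C3): Player B can switch to C1 (7 → 12). Not NE.
(M, C1): Player A can switch to T (5 → 8). Not NE.
(M, C2): Player A can switch to B (8 → 11). Not NE.
(M, C3): Player A can switch to T (9 → 12). Not NE.
(B, C1): Player A can switch to T (0 → 8). Not NE.
(B, C2): Player A gets 11, best alternative 8; Player B gets 8, best alternative 6. No profitable deviation — NE.
(B, C3): Player A can switch to T (1 → 12). Not NE.

The pure Nash equilibria are (T, C1); (B, C2).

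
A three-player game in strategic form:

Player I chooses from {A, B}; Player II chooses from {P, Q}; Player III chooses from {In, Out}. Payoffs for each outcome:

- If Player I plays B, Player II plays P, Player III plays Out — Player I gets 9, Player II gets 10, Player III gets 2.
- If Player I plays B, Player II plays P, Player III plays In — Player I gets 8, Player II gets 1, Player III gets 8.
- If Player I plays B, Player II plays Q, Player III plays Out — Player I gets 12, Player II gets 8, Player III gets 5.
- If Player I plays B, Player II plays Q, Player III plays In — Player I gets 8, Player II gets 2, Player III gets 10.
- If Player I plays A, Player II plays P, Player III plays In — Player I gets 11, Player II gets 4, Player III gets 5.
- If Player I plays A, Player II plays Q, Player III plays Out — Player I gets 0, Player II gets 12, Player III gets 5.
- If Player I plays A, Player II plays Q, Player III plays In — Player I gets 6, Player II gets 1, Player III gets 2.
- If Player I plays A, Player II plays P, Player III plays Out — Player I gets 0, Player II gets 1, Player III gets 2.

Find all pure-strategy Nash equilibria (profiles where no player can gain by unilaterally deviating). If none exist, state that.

Pure-strategy Nash equilibria: (A, P, In), (B, Q, In)

(A, P, In): Player I gets 11, best alternative 8; Player II gets 4, best alternative 1; Player III gets 5, best alternative 2. No profitable deviation — NE.
(A, P, Out): Player I can switch to B (0 → 9). Not NE.
(A, Q, In): Player I can switch to B (6 → 8). Not NE.
(A, Q, Out): Player I can switch to B (0 → 12). Not NE.
(B, P, In): Player I can switch to A (8 → 11). Not NE.
(B, P, Out): Player III can switch to In (2 → 8). Not NE.
(B, Q, In): Player I gets 8, best alternative 6; Player II gets 2, best alternative 1; Player III gets 10, best alternative 5. No profitable deviation — NE.
(B, Q, Out): Player II can switch to P (8 → 10). Not NE.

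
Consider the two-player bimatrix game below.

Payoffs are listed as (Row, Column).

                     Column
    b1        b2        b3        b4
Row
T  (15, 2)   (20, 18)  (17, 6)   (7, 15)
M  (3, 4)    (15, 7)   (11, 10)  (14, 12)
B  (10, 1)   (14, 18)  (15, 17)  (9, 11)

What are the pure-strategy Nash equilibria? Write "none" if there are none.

Row against b1: payoffs 15, 3, 10 → best response T.
Row against b2: payoffs 20, 15, 14 → best response T.
Row against b3: payoffs 17, 11, 15 → best response T.
Row against b4: payoffs 7, 14, 9 → best response M.
Column against T: payoffs 2, 18, 6, 15 → best response b2.
Column against M: payoffs 4, 7, 10, 12 → best response b4.
Column against B: payoffs 1, 18, 17, 11 → best response b2.
Mutual best responses: (T, b2); (M, b4).

(T, b2), (M, b4)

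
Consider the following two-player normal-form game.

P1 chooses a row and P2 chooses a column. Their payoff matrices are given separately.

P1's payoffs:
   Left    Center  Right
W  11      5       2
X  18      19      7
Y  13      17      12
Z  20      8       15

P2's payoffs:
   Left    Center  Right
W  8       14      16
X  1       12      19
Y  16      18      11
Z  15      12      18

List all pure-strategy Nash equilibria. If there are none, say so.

Pure NE: (Z, Right)

(W, Left): P1 can switch to X (11 → 18). Not NE.
(W, Center): P1 can switch to X (5 → 19). Not NE.
(W, Right): P1 can switch to X (2 → 7). Not NE.
(X, Left): P1 can switch to Z (18 → 20). Not NE.
(X, Center): P2 can switch to Right (12 → 19). Not NE.
(X, Right): P1 can switch to Y (7 → 12). Not NE.
(Y, Left): P1 can switch to X (13 → 18). Not NE.
(Y, Center): P1 can switch to X (17 → 19). Not NE.
(Y, Right): P1 can switch to Z (12 → 15). Not NE.
(Z, Left): P2 can switch to Right (15 → 18). Not NE.
(Z, Right): P1 gets 15, best alternative 12; P2 gets 18, best alternative 15. No profitable deviation — NE.
(The remaining 1 profile has a profitable deviation by the same check.)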